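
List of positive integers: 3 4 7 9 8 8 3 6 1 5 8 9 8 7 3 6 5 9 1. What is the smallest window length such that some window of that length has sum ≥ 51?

add 3: running sum 3 < 51
add 4: running sum 7 < 51
add 7: running sum 14 < 51
add 9: running sum 23 < 51
add 8: running sum 31 < 51
add 8: running sum 39 < 51
add 3: running sum 42 < 51
add 6: running sum 48 < 51
add 1: running sum 49 < 51
end 9: [4, 7, 9, 8, 8, 3, 6, 1, 5] sum 51, len 9
end 10: [7, 9, 8, 8, 3, 6, 1, 5, 8] sum 55, len 9
end 11: [9, 8, 8, 3, 6, 1, 5, 8, 9] sum 57, len 9
end 12: [8, 8, 3, 6, 1, 5, 8, 9, 8] sum 56, len 9
end 13: [8, 3, 6, 1, 5, 8, 9, 8, 7] sum 55, len 9
end 14: [8, 3, 6, 1, 5, 8, 9, 8, 7, 3] sum 58, len 10
end 15: [6, 1, 5, 8, 9, 8, 7, 3, 6] sum 53, len 9
end 16: [5, 8, 9, 8, 7, 3, 6, 5] sum 51, len 8
end 17: [8, 9, 8, 7, 3, 6, 5, 9] sum 55, len 8
end 18: [8, 9, 8, 7, 3, 6, 5, 9, 1] sum 56, len 9
Shortest qualifying length: 8.

8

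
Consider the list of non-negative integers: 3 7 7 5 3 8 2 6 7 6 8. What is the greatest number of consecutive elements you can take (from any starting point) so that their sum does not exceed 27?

5

Extend to the right; shrink from the left whenever the sum exceeds 27:
[3] sum 3 len 1
[3, 7] sum 10 len 2
[3, 7, 7] sum 17 len 3
[3, 7, 7, 5] sum 22 len 4
[3, 7, 7, 5, 3] sum 25 len 5
[7, 5, 3, 8] sum 23 len 4
[7, 5, 3, 8, 2] sum 25 len 5
[5, 3, 8, 2, 6] sum 24 len 5
[3, 8, 2, 6, 7] sum 26 len 5
[2, 6, 7, 6] sum 21 len 4
[6, 7, 6, 8] sum 27 len 4
Longest length seen: 5.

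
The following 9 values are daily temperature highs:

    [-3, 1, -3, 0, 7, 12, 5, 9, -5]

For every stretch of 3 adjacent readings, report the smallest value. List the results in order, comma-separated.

-3, -3, -3, 0, 5, 5, -5

-3 1 -3 → min -3
1 -3 0 → min -3
-3 0 7 → min -3
0 7 12 → min 0
7 12 5 → min 5
12 5 9 → min 5
5 9 -5 → min -5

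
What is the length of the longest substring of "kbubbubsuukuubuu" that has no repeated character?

[k] len 1
[k, b] len 2
[k, b, u] len 3
[u, b] len 2
[b] len 1
[b, u] len 2
[u, b] len 2
[u, b, s] len 3
[b, s, u] len 3
[u] len 1
[u, k] len 2
[k, u] len 2
[u] len 1
[u, b] len 2
[b, u] len 2
[u] len 1
Longest all-distinct length: 3.

3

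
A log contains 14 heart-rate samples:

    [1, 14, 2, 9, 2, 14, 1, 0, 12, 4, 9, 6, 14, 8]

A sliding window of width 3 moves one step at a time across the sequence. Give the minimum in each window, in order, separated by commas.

1 14 2 → min 1
14 2 9 → min 2
2 9 2 → min 2
9 2 14 → min 2
2 14 1 → min 1
14 1 0 → min 0
1 0 12 → min 0
0 12 4 → min 0
12 4 9 → min 4
4 9 6 → min 4
9 6 14 → min 6
6 14 8 → min 6

1, 2, 2, 2, 1, 0, 0, 0, 4, 4, 6, 6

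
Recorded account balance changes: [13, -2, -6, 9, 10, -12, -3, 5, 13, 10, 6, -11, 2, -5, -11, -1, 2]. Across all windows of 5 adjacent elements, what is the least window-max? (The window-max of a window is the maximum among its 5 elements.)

2

(13, -2, -6, 9, 10) → max 13
(-2, -6, 9, 10, -12) → max 10
(-6, 9, 10, -12, -3) → max 10
(9, 10, -12, -3, 5) → max 10
(10, -12, -3, 5, 13) → max 13
(-12, -3, 5, 13, 10) → max 13
(-3, 5, 13, 10, 6) → max 13
(5, 13, 10, 6, -11) → max 13
(13, 10, 6, -11, 2) → max 13
(10, 6, -11, 2, -5) → max 10
(6, -11, 2, -5, -11) → max 6
(-11, 2, -5, -11, -1) → max 2
(2, -5, -11, -1, 2) → max 2
Least of these is 2.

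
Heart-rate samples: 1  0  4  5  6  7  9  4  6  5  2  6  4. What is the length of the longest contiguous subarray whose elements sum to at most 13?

4

Extend to the right; shrink from the left whenever the sum exceeds 13:
[1] sum 1 len 1
[1, 0] sum 1 len 2
[1, 0, 4] sum 5 len 3
[1, 0, 4, 5] sum 10 len 4
[5, 6] sum 11 len 2
[6, 7] sum 13 len 2
[9] sum 9 len 1
[9, 4] sum 13 len 2
[4, 6] sum 10 len 2
[6, 5] sum 11 len 2
[6, 5, 2] sum 13 len 3
[5, 2, 6] sum 13 len 3
[2, 6, 4] sum 12 len 3
Longest length seen: 4.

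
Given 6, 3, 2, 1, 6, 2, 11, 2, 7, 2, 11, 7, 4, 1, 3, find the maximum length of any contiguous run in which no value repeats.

add 6: [6] len 1
add 3: [6, 3] len 2
add 2: [6, 3, 2] len 3
add 1: [6, 3, 2, 1] len 4
add 6 (repeat 6, move left end past it): [3, 2, 1, 6] len 4
add 2 (repeat 2, move left end past it): [1, 6, 2] len 3
add 11: [1, 6, 2, 11] len 4
add 2 (repeat 2, move left end past it): [11, 2] len 2
add 7: [11, 2, 7] len 3
add 2 (repeat 2, move left end past it): [7, 2] len 2
add 11: [7, 2, 11] len 3
add 7 (repeat 7, move left end past it): [2, 11, 7] len 3
add 4: [2, 11, 7, 4] len 4
add 1: [2, 11, 7, 4, 1] len 5
add 3: [2, 11, 7, 4, 1, 3] len 6
Longest all-distinct length: 6.

6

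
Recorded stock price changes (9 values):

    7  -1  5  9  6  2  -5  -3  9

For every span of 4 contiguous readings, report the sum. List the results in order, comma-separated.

20, 19, 22, 12, 0, 3

(7, -1, 5, 9) → sum 20
(-1, 5, 9, 6) → sum 19
(5, 9, 6, 2) → sum 22
(9, 6, 2, -5) → sum 12
(6, 2, -5, -3) → sum 0
(2, -5, -3, 9) → sum 3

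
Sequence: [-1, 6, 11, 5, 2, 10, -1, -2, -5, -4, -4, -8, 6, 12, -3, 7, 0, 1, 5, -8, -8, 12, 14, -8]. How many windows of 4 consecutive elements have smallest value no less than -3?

9

-1 6 11 5 → min -1  ≥ -3 ✓
6 11 5 2 → min 2  ≥ -3 ✓
11 5 2 10 → min 2  ≥ -3 ✓
5 2 10 -1 → min -1  ≥ -3 ✓
2 10 -1 -2 → min -2  ≥ -3 ✓
10 -1 -2 -5 → min -5
-1 -2 -5 -4 → min -5
-2 -5 -4 -4 → min -5
-5 -4 -4 -8 → min -8
-4 -4 -8 6 → min -8
-4 -8 6 12 → min -8
-8 6 12 -3 → min -8
6 12 -3 7 → min -3  ≥ -3 ✓
12 -3 7 0 → min -3  ≥ -3 ✓
-3 7 0 1 → min -3  ≥ -3 ✓
7 0 1 5 → min 0  ≥ -3 ✓
0 1 5 -8 → min -8
1 5 -8 -8 → min -8
5 -8 -8 12 → min -8
-8 -8 12 14 → min -8
-8 12 14 -8 → min -8
9 windows satisfy the condition.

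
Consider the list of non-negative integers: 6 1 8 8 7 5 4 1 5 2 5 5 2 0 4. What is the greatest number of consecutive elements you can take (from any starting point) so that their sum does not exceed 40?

Extend to the right; shrink from the left whenever the sum exceeds 40:
→ 6: sum 6, len 1
→ 1: sum 7, len 2
→ 8: sum 15, len 3
→ 8: sum 23, len 4
→ 7: sum 30, len 5
→ 5: sum 35, len 6
→ 4: sum 39, len 7
→ 1: sum 40, len 8
→ 5 (dropped 6): sum 39, len 8
→ 2 (dropped 1): sum 40, len 8
→ 5 (dropped 8): sum 37, len 8
→ 5 (dropped 8): sum 34, len 8
→ 2: sum 36, len 9
→ 0: sum 36, len 10
→ 4: sum 40, len 11
Longest length seen: 11.

11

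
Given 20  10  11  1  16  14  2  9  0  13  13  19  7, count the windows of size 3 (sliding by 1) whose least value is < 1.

3

(20, 10, 11) → min 10
(10, 11, 1) → min 1
(11, 1, 16) → min 1
(1, 16, 14) → min 1
(16, 14, 2) → min 2
(14, 2, 9) → min 2
(2, 9, 0) → min 0  < 1 ✓
(9, 0, 13) → min 0  < 1 ✓
(0, 13, 13) → min 0  < 1 ✓
(13, 13, 19) → min 13
(13, 19, 7) → min 7
3 windows satisfy the condition.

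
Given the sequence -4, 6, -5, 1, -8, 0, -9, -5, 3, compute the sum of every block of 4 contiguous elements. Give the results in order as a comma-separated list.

Sliding a size-4 window across the 9 values:
[-4, 6, -5, 1] → sum -2
[6, -5, 1, -8] → sum -6
[-5, 1, -8, 0] → sum -12
[1, -8, 0, -9] → sum -16
[-8, 0, -9, -5] → sum -22
[0, -9, -5, 3] → sum -11

-2, -6, -12, -16, -22, -11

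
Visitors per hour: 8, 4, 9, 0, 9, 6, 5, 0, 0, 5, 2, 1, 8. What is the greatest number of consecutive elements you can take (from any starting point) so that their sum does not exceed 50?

→ 8: sum 8, len 1
→ 4: sum 12, len 2
→ 9: sum 21, len 3
→ 0: sum 21, len 4
→ 9: sum 30, len 5
→ 6: sum 36, len 6
→ 5: sum 41, len 7
→ 0: sum 41, len 8
→ 0: sum 41, len 9
→ 5: sum 46, len 10
→ 2: sum 48, len 11
→ 1: sum 49, len 12
→ 8 (dropped 8): sum 49, len 12
Longest length seen: 12.

12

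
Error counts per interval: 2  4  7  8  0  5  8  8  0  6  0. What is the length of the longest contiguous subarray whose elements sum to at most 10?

3

[2] sum 2 len 1
[2, 4] sum 6 len 2
[7] sum 7 len 1
[8] sum 8 len 1
[8, 0] sum 8 len 2
[0, 5] sum 5 len 2
[8] sum 8 len 1
[8] sum 8 len 1
[8, 0] sum 8 len 2
[0, 6] sum 6 len 2
[0, 6, 0] sum 6 len 3
Longest length seen: 3.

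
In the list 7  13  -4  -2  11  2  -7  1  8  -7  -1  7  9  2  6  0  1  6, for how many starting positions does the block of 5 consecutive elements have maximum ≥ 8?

(7, 13, -4, -2, 11) → max 13  ≥ 8 ✓
(13, -4, -2, 11, 2) → max 13  ≥ 8 ✓
(-4, -2, 11, 2, -7) → max 11  ≥ 8 ✓
(-2, 11, 2, -7, 1) → max 11  ≥ 8 ✓
(11, 2, -7, 1, 8) → max 11  ≥ 8 ✓
(2, -7, 1, 8, -7) → max 8  ≥ 8 ✓
(-7, 1, 8, -7, -1) → max 8  ≥ 8 ✓
(1, 8, -7, -1, 7) → max 8  ≥ 8 ✓
(8, -7, -1, 7, 9) → max 9  ≥ 8 ✓
(-7, -1, 7, 9, 2) → max 9  ≥ 8 ✓
(-1, 7, 9, 2, 6) → max 9  ≥ 8 ✓
(7, 9, 2, 6, 0) → max 9  ≥ 8 ✓
(9, 2, 6, 0, 1) → max 9  ≥ 8 ✓
(2, 6, 0, 1, 6) → max 6
13 windows satisfy the condition.

13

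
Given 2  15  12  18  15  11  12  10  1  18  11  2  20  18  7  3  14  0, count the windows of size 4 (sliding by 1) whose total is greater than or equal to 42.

[2, 15, 12, 18] → sum 47  ≥ 42 ✓
[15, 12, 18, 15] → sum 60  ≥ 42 ✓
[12, 18, 15, 11] → sum 56  ≥ 42 ✓
[18, 15, 11, 12] → sum 56  ≥ 42 ✓
[15, 11, 12, 10] → sum 48  ≥ 42 ✓
[11, 12, 10, 1] → sum 34
[12, 10, 1, 18] → sum 41
[10, 1, 18, 11] → sum 40
[1, 18, 11, 2] → sum 32
[18, 11, 2, 20] → sum 51  ≥ 42 ✓
[11, 2, 20, 18] → sum 51  ≥ 42 ✓
[2, 20, 18, 7] → sum 47  ≥ 42 ✓
[20, 18, 7, 3] → sum 48  ≥ 42 ✓
[18, 7, 3, 14] → sum 42  ≥ 42 ✓
[7, 3, 14, 0] → sum 24
10 windows satisfy the condition.

10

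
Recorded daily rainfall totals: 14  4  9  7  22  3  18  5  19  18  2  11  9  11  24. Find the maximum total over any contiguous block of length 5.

Each size-5 window and its sum:
14 4 9 7 22 → sum 56
4 9 7 22 3 → sum 45
9 7 22 3 18 → sum 59
7 22 3 18 5 → sum 55
22 3 18 5 19 → sum 67
3 18 5 19 18 → sum 63
18 5 19 18 2 → sum 62
5 19 18 2 11 → sum 55
19 18 2 11 9 → sum 59
18 2 11 9 11 → sum 51
2 11 9 11 24 → sum 57
Maximum of these is 67.

67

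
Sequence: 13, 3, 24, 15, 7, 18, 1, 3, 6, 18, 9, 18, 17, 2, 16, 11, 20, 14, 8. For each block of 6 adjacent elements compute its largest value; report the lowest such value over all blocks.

Each size-6 window and its max:
(13, 3, 24, 15, 7, 18) → max 24
(3, 24, 15, 7, 18, 1) → max 24
(24, 15, 7, 18, 1, 3) → max 24
(15, 7, 18, 1, 3, 6) → max 18
(7, 18, 1, 3, 6, 18) → max 18
(18, 1, 3, 6, 18, 9) → max 18
(1, 3, 6, 18, 9, 18) → max 18
(3, 6, 18, 9, 18, 17) → max 18
(6, 18, 9, 18, 17, 2) → max 18
(18, 9, 18, 17, 2, 16) → max 18
(9, 18, 17, 2, 16, 11) → max 18
(18, 17, 2, 16, 11, 20) → max 20
(17, 2, 16, 11, 20, 14) → max 20
(2, 16, 11, 20, 14, 8) → max 20
Lowest of these is 18.

18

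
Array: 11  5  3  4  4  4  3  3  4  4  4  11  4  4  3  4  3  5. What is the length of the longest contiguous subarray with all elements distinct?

4

add 11: [11] len 1
add 5: [11, 5] len 2
add 3: [11, 5, 3] len 3
add 4: [11, 5, 3, 4] len 4
add 4 (repeat 4, move left end past it): [4] len 1
add 4 (repeat 4, move left end past it): [4] len 1
add 3: [4, 3] len 2
add 3 (repeat 3, move left end past it): [3] len 1
add 4: [3, 4] len 2
add 4 (repeat 4, move left end past it): [4] len 1
add 4 (repeat 4, move left end past it): [4] len 1
add 11: [4, 11] len 2
add 4 (repeat 4, move left end past it): [11, 4] len 2
add 4 (repeat 4, move left end past it): [4] len 1
add 3: [4, 3] len 2
add 4 (repeat 4, move left end past it): [3, 4] len 2
add 3 (repeat 3, move left end past it): [4, 3] len 2
add 5: [4, 3, 5] len 3
Longest all-distinct length: 4.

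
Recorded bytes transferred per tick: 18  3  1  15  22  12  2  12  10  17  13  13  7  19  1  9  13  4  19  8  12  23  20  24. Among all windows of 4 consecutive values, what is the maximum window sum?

79

(18, 3, 1, 15) → sum 37
(3, 1, 15, 22) → sum 41
(1, 15, 22, 12) → sum 50
(15, 22, 12, 2) → sum 51
(22, 12, 2, 12) → sum 48
(12, 2, 12, 10) → sum 36
(2, 12, 10, 17) → sum 41
(12, 10, 17, 13) → sum 52
(10, 17, 13, 13) → sum 53
(17, 13, 13, 7) → sum 50
(13, 13, 7, 19) → sum 52
(13, 7, 19, 1) → sum 40
(7, 19, 1, 9) → sum 36
(19, 1, 9, 13) → sum 42
(1, 9, 13, 4) → sum 27
(9, 13, 4, 19) → sum 45
(13, 4, 19, 8) → sum 44
(4, 19, 8, 12) → sum 43
(19, 8, 12, 23) → sum 62
(8, 12, 23, 20) → sum 63
(12, 23, 20, 24) → sum 79
Maximum of these is 79.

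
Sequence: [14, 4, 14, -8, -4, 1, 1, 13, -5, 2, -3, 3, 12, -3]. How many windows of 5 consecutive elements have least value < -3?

9

[14, 4, 14, -8, -4] → min -8  < -3 ✓
[4, 14, -8, -4, 1] → min -8  < -3 ✓
[14, -8, -4, 1, 1] → min -8  < -3 ✓
[-8, -4, 1, 1, 13] → min -8  < -3 ✓
[-4, 1, 1, 13, -5] → min -5  < -3 ✓
[1, 1, 13, -5, 2] → min -5  < -3 ✓
[1, 13, -5, 2, -3] → min -5  < -3 ✓
[13, -5, 2, -3, 3] → min -5  < -3 ✓
[-5, 2, -3, 3, 12] → min -5  < -3 ✓
[2, -3, 3, 12, -3] → min -3
9 windows satisfy the condition.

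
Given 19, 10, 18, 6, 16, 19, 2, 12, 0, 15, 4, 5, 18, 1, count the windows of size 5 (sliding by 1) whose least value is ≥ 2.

[19, 10, 18, 6, 16] → min 6  ≥ 2 ✓
[10, 18, 6, 16, 19] → min 6  ≥ 2 ✓
[18, 6, 16, 19, 2] → min 2  ≥ 2 ✓
[6, 16, 19, 2, 12] → min 2  ≥ 2 ✓
[16, 19, 2, 12, 0] → min 0
[19, 2, 12, 0, 15] → min 0
[2, 12, 0, 15, 4] → min 0
[12, 0, 15, 4, 5] → min 0
[0, 15, 4, 5, 18] → min 0
[15, 4, 5, 18, 1] → min 1
4 windows satisfy the condition.

4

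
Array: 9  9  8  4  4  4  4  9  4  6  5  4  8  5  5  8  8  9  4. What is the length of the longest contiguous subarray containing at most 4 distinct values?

10

Extend right; when distinct count exceeds 4, shrink from the left:
[9] 1 distinct, len 1
[9, 9] 1 distinct, len 2
[9, 9, 8] 2 distinct, len 3
[9, 9, 8, 4] 3 distinct, len 4
[9, 9, 8, 4, 4] 3 distinct, len 5
[9, 9, 8, 4, 4, 4] 3 distinct, len 6
[9, 9, 8, 4, 4, 4, 4] 3 distinct, len 7
[9, 9, 8, 4, 4, 4, 4, 9] 3 distinct, len 8
[9, 9, 8, 4, 4, 4, 4, 9, 4] 3 distinct, len 9
[9, 9, 8, 4, 4, 4, 4, 9, 4, 6] 4 distinct, len 10
[4, 4, 4, 4, 9, 4, 6, 5] 4 distinct, len 8
[4, 4, 4, 4, 9, 4, 6, 5, 4] 4 distinct, len 9
[4, 6, 5, 4, 8] 4 distinct, len 5
[4, 6, 5, 4, 8, 5] 4 distinct, len 6
[4, 6, 5, 4, 8, 5, 5] 4 distinct, len 7
[4, 6, 5, 4, 8, 5, 5, 8] 4 distinct, len 8
[4, 6, 5, 4, 8, 5, 5, 8, 8] 4 distinct, len 9
[5, 4, 8, 5, 5, 8, 8, 9] 4 distinct, len 8
[5, 4, 8, 5, 5, 8, 8, 9, 4] 4 distinct, len 9
Longest length with ≤4 distinct: 10.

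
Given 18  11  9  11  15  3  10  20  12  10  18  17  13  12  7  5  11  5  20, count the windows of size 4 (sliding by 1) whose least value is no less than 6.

8

[18, 11, 9, 11] → min 9  ≥ 6 ✓
[11, 9, 11, 15] → min 9  ≥ 6 ✓
[9, 11, 15, 3] → min 3
[11, 15, 3, 10] → min 3
[15, 3, 10, 20] → min 3
[3, 10, 20, 12] → min 3
[10, 20, 12, 10] → min 10  ≥ 6 ✓
[20, 12, 10, 18] → min 10  ≥ 6 ✓
[12, 10, 18, 17] → min 10  ≥ 6 ✓
[10, 18, 17, 13] → min 10  ≥ 6 ✓
[18, 17, 13, 12] → min 12  ≥ 6 ✓
[17, 13, 12, 7] → min 7  ≥ 6 ✓
[13, 12, 7, 5] → min 5
[12, 7, 5, 11] → min 5
[7, 5, 11, 5] → min 5
[5, 11, 5, 20] → min 5
8 windows satisfy the condition.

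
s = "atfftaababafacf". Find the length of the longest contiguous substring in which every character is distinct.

3

[a] len 1
[a, t] len 2
[a, t, f] len 3
[f] len 1
[f, t] len 2
[f, t, a] len 3
[a] len 1
[a, b] len 2
[b, a] len 2
[a, b] len 2
[b, a] len 2
[b, a, f] len 3
[f, a] len 2
[f, a, c] len 3
[a, c, f] len 3
Longest all-distinct length: 3.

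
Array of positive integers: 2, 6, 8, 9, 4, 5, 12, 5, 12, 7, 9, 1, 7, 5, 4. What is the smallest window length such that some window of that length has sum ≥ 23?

3

add 2: running sum 2 < 23
add 6: running sum 8 < 23
add 8: running sum 16 < 23
end 3: [6, 8, 9] sum 23, len 3
end 4: [6, 8, 9, 4] sum 27, len 4
end 5: [8, 9, 4, 5] sum 26, len 4
end 6: [9, 4, 5, 12] sum 30, len 4
end 7: [4, 5, 12, 5] sum 26, len 4
end 8: [12, 5, 12] sum 29, len 3
end 9: [5, 12, 7] sum 24, len 3
end 10: [12, 7, 9] sum 28, len 3
end 11: [12, 7, 9, 1] sum 29, len 4
end 12: [7, 9, 1, 7] sum 24, len 4
end 13: [7, 9, 1, 7, 5] sum 29, len 5
end 14: [9, 1, 7, 5, 4] sum 26, len 5
Shortest qualifying length: 3.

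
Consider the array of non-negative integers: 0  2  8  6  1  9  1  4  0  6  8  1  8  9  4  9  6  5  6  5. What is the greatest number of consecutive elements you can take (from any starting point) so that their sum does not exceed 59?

add 0: [0] sum 0, len 1
add 2: [0, 2] sum 2, len 2
add 8: [0, 2, 8] sum 10, len 3
add 6: [0, 2, 8, 6] sum 16, len 4
add 1: [0, 2, 8, 6, 1] sum 17, len 5
add 9: [0, 2, 8, 6, 1, 9] sum 26, len 6
add 1: [0, 2, 8, 6, 1, 9, 1] sum 27, len 7
add 4: [0, 2, 8, 6, 1, 9, 1, 4] sum 31, len 8
add 0: [0, 2, 8, 6, 1, 9, 1, 4, 0] sum 31, len 9
add 6: [0, 2, 8, 6, 1, 9, 1, 4, 0, 6] sum 37, len 10
add 8: [0, 2, 8, 6, 1, 9, 1, 4, 0, 6, 8] sum 45, len 11
add 1: [0, 2, 8, 6, 1, 9, 1, 4, 0, 6, 8, 1] sum 46, len 12
add 8: [0, 2, 8, 6, 1, 9, 1, 4, 0, 6, 8, 1, 8] sum 54, len 13
add 9: [6, 1, 9, 1, 4, 0, 6, 8, 1, 8, 9] sum 53, len 11
add 4: [6, 1, 9, 1, 4, 0, 6, 8, 1, 8, 9, 4] sum 57, len 12
add 9: [9, 1, 4, 0, 6, 8, 1, 8, 9, 4, 9] sum 59, len 11
add 6: [1, 4, 0, 6, 8, 1, 8, 9, 4, 9, 6] sum 56, len 11
add 5: [0, 6, 8, 1, 8, 9, 4, 9, 6, 5] sum 56, len 10
add 6: [8, 1, 8, 9, 4, 9, 6, 5, 6] sum 56, len 9
add 5: [1, 8, 9, 4, 9, 6, 5, 6, 5] sum 53, len 9
Longest length seen: 13.

13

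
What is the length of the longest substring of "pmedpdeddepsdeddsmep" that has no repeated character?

add p: [p] len 1
add m: [p, m] len 2
add e: [p, m, e] len 3
add d: [p, m, e, d] len 4
add p (repeat p, move left end past it): [m, e, d, p] len 4
add d (repeat d, move left end past it): [p, d] len 2
add e: [p, d, e] len 3
add d (repeat d, move left end past it): [e, d] len 2
add d (repeat d, move left end past it): [d] len 1
add e: [d, e] len 2
add p: [d, e, p] len 3
add s: [d, e, p, s] len 4
add d (repeat d, move left end past it): [e, p, s, d] len 4
add e (repeat e, move left end past it): [p, s, d, e] len 4
add d (repeat d, move left end past it): [e, d] len 2
add d (repeat d, move left end past it): [d] len 1
add s: [d, s] len 2
add m: [d, s, m] len 3
add e: [d, s, m, e] len 4
add p: [d, s, m, e, p] len 5
Longest all-distinct length: 5.

5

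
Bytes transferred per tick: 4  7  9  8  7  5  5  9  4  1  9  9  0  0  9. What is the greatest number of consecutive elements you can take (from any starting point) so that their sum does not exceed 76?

13

Extend to the right; shrink from the left whenever the sum exceeds 76:
→ 4: sum 4, len 1
→ 7: sum 11, len 2
→ 9: sum 20, len 3
→ 8: sum 28, len 4
→ 7: sum 35, len 5
→ 5: sum 40, len 6
→ 5: sum 45, len 7
→ 9: sum 54, len 8
→ 4: sum 58, len 9
→ 1: sum 59, len 10
→ 9: sum 68, len 11
→ 9 (dropped 4): sum 73, len 11
→ 0: sum 73, len 12
→ 0: sum 73, len 13
→ 9 (dropped 7): sum 75, len 13
Longest length seen: 13.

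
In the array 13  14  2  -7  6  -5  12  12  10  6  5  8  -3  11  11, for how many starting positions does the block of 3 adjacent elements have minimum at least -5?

10

[13, 14, 2] → min 2  ≥ -5 ✓
[14, 2, -7] → min -7
[2, -7, 6] → min -7
[-7, 6, -5] → min -7
[6, -5, 12] → min -5  ≥ -5 ✓
[-5, 12, 12] → min -5  ≥ -5 ✓
[12, 12, 10] → min 10  ≥ -5 ✓
[12, 10, 6] → min 6  ≥ -5 ✓
[10, 6, 5] → min 5  ≥ -5 ✓
[6, 5, 8] → min 5  ≥ -5 ✓
[5, 8, -3] → min -3  ≥ -5 ✓
[8, -3, 11] → min -3  ≥ -5 ✓
[-3, 11, 11] → min -3  ≥ -5 ✓
10 windows satisfy the condition.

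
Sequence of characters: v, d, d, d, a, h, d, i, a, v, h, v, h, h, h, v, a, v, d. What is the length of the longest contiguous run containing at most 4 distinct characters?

11

Extend right; when distinct count exceeds 4, shrink from the left:
add v: window [v] (1 distinct), len 1
add d: window [v, d] (2 distinct), len 2
add d: window [v, d, d] (2 distinct), len 3
add d: window [v, d, d, d] (2 distinct), len 4
add a: window [v, d, d, d, a] (3 distinct), len 5
add h: window [v, d, d, d, a, h] (4 distinct), len 6
add d: window [v, d, d, d, a, h, d] (4 distinct), len 7
add i: window [d, d, d, a, h, d, i] (4 distinct), len 7
add a: window [d, d, d, a, h, d, i, a] (4 distinct), len 8
add v: window [d, i, a, v] (4 distinct), len 4
add h: window [i, a, v, h] (4 distinct), len 4
add v: window [i, a, v, h, v] (4 distinct), len 5
add h: window [i, a, v, h, v, h] (4 distinct), len 6
add h: window [i, a, v, h, v, h, h] (4 distinct), len 7
add h: window [i, a, v, h, v, h, h, h] (4 distinct), len 8
add v: window [i, a, v, h, v, h, h, h, v] (4 distinct), len 9
add a: window [i, a, v, h, v, h, h, h, v, a] (4 distinct), len 10
add v: window [i, a, v, h, v, h, h, h, v, a, v] (4 distinct), len 11
add d: window [a, v, h, v, h, h, h, v, a, v, d] (4 distinct), len 11
Longest length with ≤4 distinct: 11.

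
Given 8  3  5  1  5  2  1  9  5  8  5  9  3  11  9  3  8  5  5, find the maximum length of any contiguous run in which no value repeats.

add 8: [8] len 1
add 3: [8, 3] len 2
add 5: [8, 3, 5] len 3
add 1: [8, 3, 5, 1] len 4
add 5 (repeat 5, move left end past it): [1, 5] len 2
add 2: [1, 5, 2] len 3
add 1 (repeat 1, move left end past it): [5, 2, 1] len 3
add 9: [5, 2, 1, 9] len 4
add 5 (repeat 5, move left end past it): [2, 1, 9, 5] len 4
add 8: [2, 1, 9, 5, 8] len 5
add 5 (repeat 5, move left end past it): [8, 5] len 2
add 9: [8, 5, 9] len 3
add 3: [8, 5, 9, 3] len 4
add 11: [8, 5, 9, 3, 11] len 5
add 9 (repeat 9, move left end past it): [3, 11, 9] len 3
add 3 (repeat 3, move left end past it): [11, 9, 3] len 3
add 8: [11, 9, 3, 8] len 4
add 5: [11, 9, 3, 8, 5] len 5
add 5 (repeat 5, move left end past it): [5] len 1
Longest all-distinct length: 5.

5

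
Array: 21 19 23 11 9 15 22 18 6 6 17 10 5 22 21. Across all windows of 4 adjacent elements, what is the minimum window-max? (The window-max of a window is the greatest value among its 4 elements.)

17

(21, 19, 23, 11) → max 23
(19, 23, 11, 9) → max 23
(23, 11, 9, 15) → max 23
(11, 9, 15, 22) → max 22
(9, 15, 22, 18) → max 22
(15, 22, 18, 6) → max 22
(22, 18, 6, 6) → max 22
(18, 6, 6, 17) → max 18
(6, 6, 17, 10) → max 17
(6, 17, 10, 5) → max 17
(17, 10, 5, 22) → max 22
(10, 5, 22, 21) → max 22
Minimum of these is 17.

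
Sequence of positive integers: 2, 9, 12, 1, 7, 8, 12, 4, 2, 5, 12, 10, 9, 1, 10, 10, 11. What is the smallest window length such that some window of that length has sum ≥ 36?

add 2: running sum 2 < 36
add 9: running sum 11 < 36
add 12: running sum 23 < 36
add 1: running sum 24 < 36
add 7: running sum 31 < 36
end 5: [9, 12, 1, 7, 8] sum 37, len 5
end 6: [12, 1, 7, 8, 12] sum 40, len 5
end 7: [12, 1, 7, 8, 12, 4] sum 44, len 6
end 8: [12, 1, 7, 8, 12, 4, 2] sum 46, len 7
end 9: [7, 8, 12, 4, 2, 5] sum 38, len 6
end 10: [8, 12, 4, 2, 5, 12] sum 43, len 6
end 11: [12, 4, 2, 5, 12, 10] sum 45, len 6
end 12: [5, 12, 10, 9] sum 36, len 4
end 13: [5, 12, 10, 9, 1] sum 37, len 5
end 14: [12, 10, 9, 1, 10] sum 42, len 5
end 15: [10, 9, 1, 10, 10] sum 40, len 5
end 16: [9, 1, 10, 10, 11] sum 41, len 5
Shortest qualifying length: 4.

4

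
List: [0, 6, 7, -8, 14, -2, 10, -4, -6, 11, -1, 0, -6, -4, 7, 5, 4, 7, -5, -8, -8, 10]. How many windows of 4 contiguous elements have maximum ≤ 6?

(0, 6, 7, -8) → max 7
(6, 7, -8, 14) → max 14
(7, -8, 14, -2) → max 14
(-8, 14, -2, 10) → max 14
(14, -2, 10, -4) → max 14
(-2, 10, -4, -6) → max 10
(10, -4, -6, 11) → max 11
(-4, -6, 11, -1) → max 11
(-6, 11, -1, 0) → max 11
(11, -1, 0, -6) → max 11
(-1, 0, -6, -4) → max 0  ≤ 6 ✓
(0, -6, -4, 7) → max 7
(-6, -4, 7, 5) → max 7
(-4, 7, 5, 4) → max 7
(7, 5, 4, 7) → max 7
(5, 4, 7, -5) → max 7
(4, 7, -5, -8) → max 7
(7, -5, -8, -8) → max 7
(-5, -8, -8, 10) → max 10
1 window satisfy the condition.

1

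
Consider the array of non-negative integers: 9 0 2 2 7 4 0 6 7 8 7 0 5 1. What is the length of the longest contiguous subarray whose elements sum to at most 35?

→ 9: sum 9, len 1
→ 0: sum 9, len 2
→ 2: sum 11, len 3
→ 2: sum 13, len 4
→ 7: sum 20, len 5
→ 4: sum 24, len 6
→ 0: sum 24, len 7
→ 6: sum 30, len 8
→ 7 (dropped 9): sum 28, len 8
→ 8 (dropped 0, 2): sum 34, len 7
→ 7 (dropped 2, 7): sum 32, len 6
→ 0: sum 32, len 7
→ 5 (dropped 4): sum 33, len 7
→ 1: sum 34, len 8
Longest length seen: 8.

8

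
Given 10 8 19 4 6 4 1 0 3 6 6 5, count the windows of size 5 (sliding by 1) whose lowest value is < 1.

[10, 8, 19, 4, 6] → min 4
[8, 19, 4, 6, 4] → min 4
[19, 4, 6, 4, 1] → min 1
[4, 6, 4, 1, 0] → min 0  < 1 ✓
[6, 4, 1, 0, 3] → min 0  < 1 ✓
[4, 1, 0, 3, 6] → min 0  < 1 ✓
[1, 0, 3, 6, 6] → min 0  < 1 ✓
[0, 3, 6, 6, 5] → min 0  < 1 ✓
5 windows satisfy the condition.

5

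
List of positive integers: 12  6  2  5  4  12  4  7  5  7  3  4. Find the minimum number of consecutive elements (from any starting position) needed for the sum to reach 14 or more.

2

add 12: running sum 12 < 14
end 1: [12, 6] sum 18, len 2
end 2: [12, 6, 2] sum 20, len 3
end 3: [12, 6, 2, 5] sum 25, len 4
end 4: [6, 2, 5, 4] sum 17, len 4
end 5: [4, 12] sum 16, len 2
end 6: [12, 4] sum 16, len 2
end 7: [12, 4, 7] sum 23, len 3
end 8: [4, 7, 5] sum 16, len 3
end 9: [7, 5, 7] sum 19, len 3
end 10: [5, 7, 3] sum 15, len 3
end 11: [7, 3, 4] sum 14, len 3
Shortest qualifying length: 2.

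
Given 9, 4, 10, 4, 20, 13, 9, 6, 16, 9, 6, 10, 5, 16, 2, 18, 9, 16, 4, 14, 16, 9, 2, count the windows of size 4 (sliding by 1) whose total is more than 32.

[9, 4, 10, 4] → sum 27
[4, 10, 4, 20] → sum 38  > 32 ✓
[10, 4, 20, 13] → sum 47  > 32 ✓
[4, 20, 13, 9] → sum 46  > 32 ✓
[20, 13, 9, 6] → sum 48  > 32 ✓
[13, 9, 6, 16] → sum 44  > 32 ✓
[9, 6, 16, 9] → sum 40  > 32 ✓
[6, 16, 9, 6] → sum 37  > 32 ✓
[16, 9, 6, 10] → sum 41  > 32 ✓
[9, 6, 10, 5] → sum 30
[6, 10, 5, 16] → sum 37  > 32 ✓
[10, 5, 16, 2] → sum 33  > 32 ✓
[5, 16, 2, 18] → sum 41  > 32 ✓
[16, 2, 18, 9] → sum 45  > 32 ✓
[2, 18, 9, 16] → sum 45  > 32 ✓
[18, 9, 16, 4] → sum 47  > 32 ✓
[9, 16, 4, 14] → sum 43  > 32 ✓
[16, 4, 14, 16] → sum 50  > 32 ✓
[4, 14, 16, 9] → sum 43  > 32 ✓
[14, 16, 9, 2] → sum 41  > 32 ✓
18 windows satisfy the condition.

18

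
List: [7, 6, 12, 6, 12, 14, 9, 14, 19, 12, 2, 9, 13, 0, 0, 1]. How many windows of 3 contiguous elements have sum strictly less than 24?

4

(7, 6, 12) → sum 25
(6, 12, 6) → sum 24
(12, 6, 12) → sum 30
(6, 12, 14) → sum 32
(12, 14, 9) → sum 35
(14, 9, 14) → sum 37
(9, 14, 19) → sum 42
(14, 19, 12) → sum 45
(19, 12, 2) → sum 33
(12, 2, 9) → sum 23  < 24 ✓
(2, 9, 13) → sum 24
(9, 13, 0) → sum 22  < 24 ✓
(13, 0, 0) → sum 13  < 24 ✓
(0, 0, 1) → sum 1  < 24 ✓
4 windows satisfy the condition.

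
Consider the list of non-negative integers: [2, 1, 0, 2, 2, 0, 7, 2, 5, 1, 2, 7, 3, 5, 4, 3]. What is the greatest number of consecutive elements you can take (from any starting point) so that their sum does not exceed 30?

11

Extend to the right; shrink from the left whenever the sum exceeds 30:
add 2: [2] sum 2, len 1
add 1: [2, 1] sum 3, len 2
add 0: [2, 1, 0] sum 3, len 3
add 2: [2, 1, 0, 2] sum 5, len 4
add 2: [2, 1, 0, 2, 2] sum 7, len 5
add 0: [2, 1, 0, 2, 2, 0] sum 7, len 6
add 7: [2, 1, 0, 2, 2, 0, 7] sum 14, len 7
add 2: [2, 1, 0, 2, 2, 0, 7, 2] sum 16, len 8
add 5: [2, 1, 0, 2, 2, 0, 7, 2, 5] sum 21, len 9
add 1: [2, 1, 0, 2, 2, 0, 7, 2, 5, 1] sum 22, len 10
add 2: [2, 1, 0, 2, 2, 0, 7, 2, 5, 1, 2] sum 24, len 11
add 7: [1, 0, 2, 2, 0, 7, 2, 5, 1, 2, 7] sum 29, len 11
add 3: [2, 0, 7, 2, 5, 1, 2, 7, 3] sum 29, len 9
add 5: [2, 5, 1, 2, 7, 3, 5] sum 25, len 7
add 4: [2, 5, 1, 2, 7, 3, 5, 4] sum 29, len 8
add 3: [5, 1, 2, 7, 3, 5, 4, 3] sum 30, len 8
Longest length seen: 11.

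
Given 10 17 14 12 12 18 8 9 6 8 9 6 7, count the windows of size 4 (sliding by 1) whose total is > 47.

4

[10, 17, 14, 12] → sum 53  > 47 ✓
[17, 14, 12, 12] → sum 55  > 47 ✓
[14, 12, 12, 18] → sum 56  > 47 ✓
[12, 12, 18, 8] → sum 50  > 47 ✓
[12, 18, 8, 9] → sum 47
[18, 8, 9, 6] → sum 41
[8, 9, 6, 8] → sum 31
[9, 6, 8, 9] → sum 32
[6, 8, 9, 6] → sum 29
[8, 9, 6, 7] → sum 30
4 windows satisfy the condition.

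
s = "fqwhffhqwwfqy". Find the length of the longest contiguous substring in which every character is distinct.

add f: [f] len 1
add q: [f, q] len 2
add w: [f, q, w] len 3
add h: [f, q, w, h] len 4
add f (repeat f, move left end past it): [q, w, h, f] len 4
add f (repeat f, move left end past it): [f] len 1
add h: [f, h] len 2
add q: [f, h, q] len 3
add w: [f, h, q, w] len 4
add w (repeat w, move left end past it): [w] len 1
add f: [w, f] len 2
add q: [w, f, q] len 3
add y: [w, f, q, y] len 4
Longest all-distinct length: 4.

4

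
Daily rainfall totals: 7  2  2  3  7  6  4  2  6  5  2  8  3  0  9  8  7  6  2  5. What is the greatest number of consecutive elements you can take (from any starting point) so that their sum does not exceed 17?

→ 7: sum 7, len 1
→ 2: sum 9, len 2
→ 2: sum 11, len 3
→ 3: sum 14, len 4
→ 7 (dropped 7): sum 14, len 4
→ 6 (dropped 2, 2): sum 16, len 3
→ 4 (dropped 3): sum 17, len 3
→ 2 (dropped 7): sum 12, len 3
→ 6 (dropped 6): sum 12, len 3
→ 5: sum 17, len 4
→ 2 (dropped 4): sum 15, len 4
→ 8 (dropped 2, 6): sum 15, len 3
→ 3 (dropped 5): sum 13, len 3
→ 0: sum 13, len 4
→ 9 (dropped 2, 8): sum 12, len 3
→ 8 (dropped 3): sum 17, len 3
→ 7 (dropped 0, 9): sum 15, len 2
→ 6 (dropped 8): sum 13, len 2
→ 2: sum 15, len 3
→ 5 (dropped 7): sum 13, len 3
Longest length seen: 4.

4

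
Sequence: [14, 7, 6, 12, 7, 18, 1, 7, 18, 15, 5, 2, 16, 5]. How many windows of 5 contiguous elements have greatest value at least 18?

8

[14, 7, 6, 12, 7] → max 14
[7, 6, 12, 7, 18] → max 18  ≥ 18 ✓
[6, 12, 7, 18, 1] → max 18  ≥ 18 ✓
[12, 7, 18, 1, 7] → max 18  ≥ 18 ✓
[7, 18, 1, 7, 18] → max 18  ≥ 18 ✓
[18, 1, 7, 18, 15] → max 18  ≥ 18 ✓
[1, 7, 18, 15, 5] → max 18  ≥ 18 ✓
[7, 18, 15, 5, 2] → max 18  ≥ 18 ✓
[18, 15, 5, 2, 16] → max 18  ≥ 18 ✓
[15, 5, 2, 16, 5] → max 16
8 windows satisfy the condition.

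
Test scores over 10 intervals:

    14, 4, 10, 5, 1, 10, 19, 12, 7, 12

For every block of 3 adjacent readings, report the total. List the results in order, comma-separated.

28, 19, 16, 16, 30, 41, 38, 31

[14, 4, 10] → sum 28
[4, 10, 5] → sum 19
[10, 5, 1] → sum 16
[5, 1, 10] → sum 16
[1, 10, 19] → sum 30
[10, 19, 12] → sum 41
[19, 12, 7] → sum 38
[12, 7, 12] → sum 31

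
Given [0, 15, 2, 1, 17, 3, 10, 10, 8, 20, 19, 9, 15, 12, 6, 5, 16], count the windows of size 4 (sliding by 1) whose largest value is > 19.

[0, 15, 2, 1] → max 15
[15, 2, 1, 17] → max 17
[2, 1, 17, 3] → max 17
[1, 17, 3, 10] → max 17
[17, 3, 10, 10] → max 17
[3, 10, 10, 8] → max 10
[10, 10, 8, 20] → max 20  > 19 ✓
[10, 8, 20, 19] → max 20  > 19 ✓
[8, 20, 19, 9] → max 20  > 19 ✓
[20, 19, 9, 15] → max 20  > 19 ✓
[19, 9, 15, 12] → max 19
[9, 15, 12, 6] → max 15
[15, 12, 6, 5] → max 15
[12, 6, 5, 16] → max 16
4 windows satisfy the condition.

4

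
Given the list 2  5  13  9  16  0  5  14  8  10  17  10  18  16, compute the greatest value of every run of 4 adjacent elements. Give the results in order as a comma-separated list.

13, 16, 16, 16, 16, 14, 14, 17, 17, 18, 18

Sliding a size-4 window across the 14 values:
2 5 13 9 → max 13
5 13 9 16 → max 16
13 9 16 0 → max 16
9 16 0 5 → max 16
16 0 5 14 → max 16
0 5 14 8 → max 14
5 14 8 10 → max 14
14 8 10 17 → max 17
8 10 17 10 → max 17
10 17 10 18 → max 18
17 10 18 16 → max 18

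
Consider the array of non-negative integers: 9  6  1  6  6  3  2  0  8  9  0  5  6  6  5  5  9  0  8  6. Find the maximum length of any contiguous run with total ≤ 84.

Extend to the right; shrink from the left whenever the sum exceeds 84:
add 9: [9] sum 9, len 1
add 6: [9, 6] sum 15, len 2
add 1: [9, 6, 1] sum 16, len 3
add 6: [9, 6, 1, 6] sum 22, len 4
add 6: [9, 6, 1, 6, 6] sum 28, len 5
add 3: [9, 6, 1, 6, 6, 3] sum 31, len 6
add 2: [9, 6, 1, 6, 6, 3, 2] sum 33, len 7
add 0: [9, 6, 1, 6, 6, 3, 2, 0] sum 33, len 8
add 8: [9, 6, 1, 6, 6, 3, 2, 0, 8] sum 41, len 9
add 9: [9, 6, 1, 6, 6, 3, 2, 0, 8, 9] sum 50, len 10
add 0: [9, 6, 1, 6, 6, 3, 2, 0, 8, 9, 0] sum 50, len 11
add 5: [9, 6, 1, 6, 6, 3, 2, 0, 8, 9, 0, 5] sum 55, len 12
add 6: [9, 6, 1, 6, 6, 3, 2, 0, 8, 9, 0, 5, 6] sum 61, len 13
add 6: [9, 6, 1, 6, 6, 3, 2, 0, 8, 9, 0, 5, 6, 6] sum 67, len 14
add 5: [9, 6, 1, 6, 6, 3, 2, 0, 8, 9, 0, 5, 6, 6, 5] sum 72, len 15
add 5: [9, 6, 1, 6, 6, 3, 2, 0, 8, 9, 0, 5, 6, 6, 5, 5] sum 77, len 16
add 9: [6, 1, 6, 6, 3, 2, 0, 8, 9, 0, 5, 6, 6, 5, 5, 9] sum 77, len 16
add 0: [6, 1, 6, 6, 3, 2, 0, 8, 9, 0, 5, 6, 6, 5, 5, 9, 0] sum 77, len 17
add 8: [1, 6, 6, 3, 2, 0, 8, 9, 0, 5, 6, 6, 5, 5, 9, 0, 8] sum 79, len 17
add 6: [6, 6, 3, 2, 0, 8, 9, 0, 5, 6, 6, 5, 5, 9, 0, 8, 6] sum 84, len 17
Longest length seen: 17.

17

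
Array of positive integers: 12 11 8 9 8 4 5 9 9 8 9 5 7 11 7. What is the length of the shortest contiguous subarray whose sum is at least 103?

add 12: running sum 12 < 103
add 11: running sum 23 < 103
add 8: running sum 31 < 103
add 9: running sum 40 < 103
add 8: running sum 48 < 103
add 4: running sum 52 < 103
add 5: running sum 57 < 103
add 9: running sum 66 < 103
add 9: running sum 75 < 103
add 8: running sum 83 < 103
add 9: running sum 92 < 103
add 5: running sum 97 < 103
end 12: [12, 11, 8, 9, 8, 4, 5, 9, 9, 8, 9, 5, 7] sum 104, len 13
end 13: [11, 8, 9, 8, 4, 5, 9, 9, 8, 9, 5, 7, 11] sum 103, len 13
end 14: [11, 8, 9, 8, 4, 5, 9, 9, 8, 9, 5, 7, 11, 7] sum 110, len 14
Shortest qualifying length: 13.

13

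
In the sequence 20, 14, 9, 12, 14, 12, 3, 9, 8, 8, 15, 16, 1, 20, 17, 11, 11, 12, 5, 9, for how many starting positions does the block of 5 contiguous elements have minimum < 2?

5

[20, 14, 9, 12, 14] → min 9
[14, 9, 12, 14, 12] → min 9
[9, 12, 14, 12, 3] → min 3
[12, 14, 12, 3, 9] → min 3
[14, 12, 3, 9, 8] → min 3
[12, 3, 9, 8, 8] → min 3
[3, 9, 8, 8, 15] → min 3
[9, 8, 8, 15, 16] → min 8
[8, 8, 15, 16, 1] → min 1  < 2 ✓
[8, 15, 16, 1, 20] → min 1  < 2 ✓
[15, 16, 1, 20, 17] → min 1  < 2 ✓
[16, 1, 20, 17, 11] → min 1  < 2 ✓
[1, 20, 17, 11, 11] → min 1  < 2 ✓
[20, 17, 11, 11, 12] → min 11
[17, 11, 11, 12, 5] → min 5
[11, 11, 12, 5, 9] → min 5
5 windows satisfy the condition.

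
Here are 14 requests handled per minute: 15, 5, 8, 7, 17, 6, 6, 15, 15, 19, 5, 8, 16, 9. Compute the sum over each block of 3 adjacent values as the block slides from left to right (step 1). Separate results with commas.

Sliding a size-3 window across the 14 values:
15 5 8 → sum 28
5 8 7 → sum 20
8 7 17 → sum 32
7 17 6 → sum 30
17 6 6 → sum 29
6 6 15 → sum 27
6 15 15 → sum 36
15 15 19 → sum 49
15 19 5 → sum 39
19 5 8 → sum 32
5 8 16 → sum 29
8 16 9 → sum 33

28, 20, 32, 30, 29, 27, 36, 49, 39, 32, 29, 33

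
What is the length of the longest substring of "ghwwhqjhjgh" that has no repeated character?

add g: [g] len 1
add h: [g, h] len 2
add w: [g, h, w] len 3
add w (repeat w, move left end past it): [w] len 1
add h: [w, h] len 2
add q: [w, h, q] len 3
add j: [w, h, q, j] len 4
add h (repeat h, move left end past it): [q, j, h] len 3
add j (repeat j, move left end past it): [h, j] len 2
add g: [h, j, g] len 3
add h (repeat h, move left end past it): [j, g, h] len 3
Longest all-distinct length: 4.

4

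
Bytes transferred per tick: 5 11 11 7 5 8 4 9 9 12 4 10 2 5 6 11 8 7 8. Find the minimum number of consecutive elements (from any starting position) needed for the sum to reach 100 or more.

add 5: running sum 5 < 100
add 11: running sum 16 < 100
add 11: running sum 27 < 100
add 7: running sum 34 < 100
add 5: running sum 39 < 100
add 8: running sum 47 < 100
add 4: running sum 51 < 100
add 9: running sum 60 < 100
add 9: running sum 69 < 100
add 12: running sum 81 < 100
add 4: running sum 85 < 100
add 10: running sum 95 < 100
add 2: running sum 97 < 100
add 5: shortest ending here [5, 11, 11, 7, 5, 8, 4, 9, 9, 12, 4, 10, 2, 5] sum 102, len 14
add 6: shortest ending here [11, 11, 7, 5, 8, 4, 9, 9, 12, 4, 10, 2, 5, 6] sum 103, len 14
add 11: shortest ending here [11, 7, 5, 8, 4, 9, 9, 12, 4, 10, 2, 5, 6, 11] sum 103, len 14
add 8: shortest ending here [7, 5, 8, 4, 9, 9, 12, 4, 10, 2, 5, 6, 11, 8] sum 100, len 14
add 7: shortest ending here [5, 8, 4, 9, 9, 12, 4, 10, 2, 5, 6, 11, 8, 7] sum 100, len 14
add 8: shortest ending here [8, 4, 9, 9, 12, 4, 10, 2, 5, 6, 11, 8, 7, 8] sum 103, len 14
Shortest qualifying length: 14.

14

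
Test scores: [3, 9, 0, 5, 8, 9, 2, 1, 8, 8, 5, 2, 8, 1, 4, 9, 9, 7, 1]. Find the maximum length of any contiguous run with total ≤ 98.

18

add 3: [3] sum 3, len 1
add 9: [3, 9] sum 12, len 2
add 0: [3, 9, 0] sum 12, len 3
add 5: [3, 9, 0, 5] sum 17, len 4
add 8: [3, 9, 0, 5, 8] sum 25, len 5
add 9: [3, 9, 0, 5, 8, 9] sum 34, len 6
add 2: [3, 9, 0, 5, 8, 9, 2] sum 36, len 7
add 1: [3, 9, 0, 5, 8, 9, 2, 1] sum 37, len 8
add 8: [3, 9, 0, 5, 8, 9, 2, 1, 8] sum 45, len 9
add 8: [3, 9, 0, 5, 8, 9, 2, 1, 8, 8] sum 53, len 10
add 5: [3, 9, 0, 5, 8, 9, 2, 1, 8, 8, 5] sum 58, len 11
add 2: [3, 9, 0, 5, 8, 9, 2, 1, 8, 8, 5, 2] sum 60, len 12
add 8: [3, 9, 0, 5, 8, 9, 2, 1, 8, 8, 5, 2, 8] sum 68, len 13
add 1: [3, 9, 0, 5, 8, 9, 2, 1, 8, 8, 5, 2, 8, 1] sum 69, len 14
add 4: [3, 9, 0, 5, 8, 9, 2, 1, 8, 8, 5, 2, 8, 1, 4] sum 73, len 15
add 9: [3, 9, 0, 5, 8, 9, 2, 1, 8, 8, 5, 2, 8, 1, 4, 9] sum 82, len 16
add 9: [3, 9, 0, 5, 8, 9, 2, 1, 8, 8, 5, 2, 8, 1, 4, 9, 9] sum 91, len 17
add 7: [3, 9, 0, 5, 8, 9, 2, 1, 8, 8, 5, 2, 8, 1, 4, 9, 9, 7] sum 98, len 18
add 1: [9, 0, 5, 8, 9, 2, 1, 8, 8, 5, 2, 8, 1, 4, 9, 9, 7, 1] sum 96, len 18
Longest length seen: 18.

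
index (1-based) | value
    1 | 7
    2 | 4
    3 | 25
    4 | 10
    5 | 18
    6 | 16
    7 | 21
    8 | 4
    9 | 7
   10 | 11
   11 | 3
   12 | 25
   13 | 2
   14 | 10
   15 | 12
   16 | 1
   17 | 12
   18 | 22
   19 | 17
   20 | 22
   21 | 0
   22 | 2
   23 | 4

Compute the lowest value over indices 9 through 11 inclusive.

3

Elements at indices 9..11: 7, 11, 3
min(7, 11, 3) = 3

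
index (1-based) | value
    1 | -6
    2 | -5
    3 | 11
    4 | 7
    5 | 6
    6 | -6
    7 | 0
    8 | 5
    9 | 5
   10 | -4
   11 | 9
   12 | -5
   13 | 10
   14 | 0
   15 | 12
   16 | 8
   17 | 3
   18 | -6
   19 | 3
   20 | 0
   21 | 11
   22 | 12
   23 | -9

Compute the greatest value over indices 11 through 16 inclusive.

12

Elements at indices 11..16: 9, -5, 10, 0, 12, 8
max(9, -5, 10, 0, 12, 8) = 12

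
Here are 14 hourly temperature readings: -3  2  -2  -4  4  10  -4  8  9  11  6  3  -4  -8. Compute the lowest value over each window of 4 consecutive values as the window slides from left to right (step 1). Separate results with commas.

[-3, 2, -2, -4] → min -4
[2, -2, -4, 4] → min -4
[-2, -4, 4, 10] → min -4
[-4, 4, 10, -4] → min -4
[4, 10, -4, 8] → min -4
[10, -4, 8, 9] → min -4
[-4, 8, 9, 11] → min -4
[8, 9, 11, 6] → min 6
[9, 11, 6, 3] → min 3
[11, 6, 3, -4] → min -4
[6, 3, -4, -8] → min -8

-4, -4, -4, -4, -4, -4, -4, 6, 3, -4, -8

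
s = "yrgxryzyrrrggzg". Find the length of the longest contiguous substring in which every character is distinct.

add y: [y] len 1
add r: [y, r] len 2
add g: [y, r, g] len 3
add x: [y, r, g, x] len 4
add r (repeat r, move left end past it): [g, x, r] len 3
add y: [g, x, r, y] len 4
add z: [g, x, r, y, z] len 5
add y (repeat y, move left end past it): [z, y] len 2
add r: [z, y, r] len 3
add r (repeat r, move left end past it): [r] len 1
add r (repeat r, move left end past it): [r] len 1
add g: [r, g] len 2
add g (repeat g, move left end past it): [g] len 1
add z: [g, z] len 2
add g (repeat g, move left end past it): [z, g] len 2
Longest all-distinct length: 5.

5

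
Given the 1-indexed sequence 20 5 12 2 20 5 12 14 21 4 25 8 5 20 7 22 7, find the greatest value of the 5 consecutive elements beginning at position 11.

25

Elements at indices 11..15: 25, 8, 5, 20, 7
max(25, 8, 5, 20, 7) = 25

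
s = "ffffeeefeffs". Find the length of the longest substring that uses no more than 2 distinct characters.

11

[f] 1 distinct, len 1
[f, f] 1 distinct, len 2
[f, f, f] 1 distinct, len 3
[f, f, f, f] 1 distinct, len 4
[f, f, f, f, e] 2 distinct, len 5
[f, f, f, f, e, e] 2 distinct, len 6
[f, f, f, f, e, e, e] 2 distinct, len 7
[f, f, f, f, e, e, e, f] 2 distinct, len 8
[f, f, f, f, e, e, e, f, e] 2 distinct, len 9
[f, f, f, f, e, e, e, f, e, f] 2 distinct, len 10
[f, f, f, f, e, e, e, f, e, f, f] 2 distinct, len 11
[f, f, s] 2 distinct, len 3
Longest length with ≤2 distinct: 11.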